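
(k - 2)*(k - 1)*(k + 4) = k^3 + k^2 - 10*k + 8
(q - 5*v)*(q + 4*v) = q^2 - q*v - 20*v^2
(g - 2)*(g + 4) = g^2 + 2*g - 8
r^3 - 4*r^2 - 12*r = r*(r - 6)*(r + 2)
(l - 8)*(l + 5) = l^2 - 3*l - 40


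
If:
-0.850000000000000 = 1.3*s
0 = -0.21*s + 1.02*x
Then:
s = -0.65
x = -0.13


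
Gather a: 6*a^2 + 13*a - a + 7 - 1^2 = 6*a^2 + 12*a + 6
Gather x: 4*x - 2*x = 2*x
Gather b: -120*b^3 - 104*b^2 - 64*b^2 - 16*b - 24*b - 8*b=-120*b^3 - 168*b^2 - 48*b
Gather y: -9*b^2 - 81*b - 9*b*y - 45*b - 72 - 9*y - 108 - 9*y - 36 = -9*b^2 - 126*b + y*(-9*b - 18) - 216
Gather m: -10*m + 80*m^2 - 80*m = 80*m^2 - 90*m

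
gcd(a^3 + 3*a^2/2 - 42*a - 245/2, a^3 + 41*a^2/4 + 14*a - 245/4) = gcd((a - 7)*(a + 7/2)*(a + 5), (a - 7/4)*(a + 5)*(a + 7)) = a + 5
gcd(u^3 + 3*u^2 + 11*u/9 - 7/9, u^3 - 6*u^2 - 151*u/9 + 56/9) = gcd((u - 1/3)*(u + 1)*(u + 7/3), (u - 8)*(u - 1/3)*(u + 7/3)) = u^2 + 2*u - 7/9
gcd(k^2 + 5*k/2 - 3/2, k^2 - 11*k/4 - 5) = 1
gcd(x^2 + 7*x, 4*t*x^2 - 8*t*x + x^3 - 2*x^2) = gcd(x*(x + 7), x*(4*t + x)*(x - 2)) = x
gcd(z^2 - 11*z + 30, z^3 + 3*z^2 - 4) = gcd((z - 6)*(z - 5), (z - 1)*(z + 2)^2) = 1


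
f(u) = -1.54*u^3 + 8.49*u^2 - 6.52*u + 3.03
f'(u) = -4.62*u^2 + 16.98*u - 6.52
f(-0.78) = 14.01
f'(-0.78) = -22.58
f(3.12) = 18.56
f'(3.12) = 1.48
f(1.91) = 10.82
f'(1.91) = 9.06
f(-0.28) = 5.56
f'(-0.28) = -11.64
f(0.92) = 3.02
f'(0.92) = 5.19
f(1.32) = 5.67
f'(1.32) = 7.84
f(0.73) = 2.20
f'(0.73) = 3.41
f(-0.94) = 17.94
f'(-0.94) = -26.56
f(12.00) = -1513.77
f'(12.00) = -468.04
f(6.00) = -63.09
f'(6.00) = -70.96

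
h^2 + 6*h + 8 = (h + 2)*(h + 4)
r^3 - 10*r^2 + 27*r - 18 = (r - 6)*(r - 3)*(r - 1)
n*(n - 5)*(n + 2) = n^3 - 3*n^2 - 10*n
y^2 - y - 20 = (y - 5)*(y + 4)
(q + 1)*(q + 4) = q^2 + 5*q + 4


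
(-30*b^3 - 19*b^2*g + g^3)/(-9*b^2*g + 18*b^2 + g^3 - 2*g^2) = (10*b^2 + 3*b*g - g^2)/(3*b*g - 6*b - g^2 + 2*g)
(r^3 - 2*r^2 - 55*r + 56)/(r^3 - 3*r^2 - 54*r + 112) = (r - 1)/(r - 2)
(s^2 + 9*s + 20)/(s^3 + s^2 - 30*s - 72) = (s + 5)/(s^2 - 3*s - 18)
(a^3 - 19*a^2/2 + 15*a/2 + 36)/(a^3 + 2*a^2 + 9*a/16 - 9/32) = 16*(a^2 - 11*a + 24)/(16*a^2 + 8*a - 3)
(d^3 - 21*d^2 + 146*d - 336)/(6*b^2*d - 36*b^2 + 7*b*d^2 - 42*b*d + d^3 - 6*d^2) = (d^2 - 15*d + 56)/(6*b^2 + 7*b*d + d^2)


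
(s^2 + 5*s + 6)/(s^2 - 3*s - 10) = (s + 3)/(s - 5)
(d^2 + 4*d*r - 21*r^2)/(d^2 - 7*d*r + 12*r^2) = (-d - 7*r)/(-d + 4*r)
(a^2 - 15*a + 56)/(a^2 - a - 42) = (a - 8)/(a + 6)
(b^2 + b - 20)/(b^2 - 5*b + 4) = (b + 5)/(b - 1)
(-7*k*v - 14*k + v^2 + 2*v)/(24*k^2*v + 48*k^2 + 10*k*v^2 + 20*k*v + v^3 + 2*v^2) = (-7*k + v)/(24*k^2 + 10*k*v + v^2)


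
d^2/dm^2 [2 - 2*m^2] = -4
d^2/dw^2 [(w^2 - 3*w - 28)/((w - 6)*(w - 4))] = 2*(7*w^3 - 156*w^2 + 1056*w - 2272)/(w^6 - 30*w^5 + 372*w^4 - 2440*w^3 + 8928*w^2 - 17280*w + 13824)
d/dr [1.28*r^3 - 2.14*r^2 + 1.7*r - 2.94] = 3.84*r^2 - 4.28*r + 1.7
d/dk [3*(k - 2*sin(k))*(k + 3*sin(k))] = 3*k*cos(k) + 6*k + 3*sin(k) - 18*sin(2*k)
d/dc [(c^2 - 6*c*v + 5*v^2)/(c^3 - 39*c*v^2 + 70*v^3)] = (-c^2 + 2*c*v - 9*v^2)/(c^4 + 10*c^3*v - 3*c^2*v^2 - 140*c*v^3 + 196*v^4)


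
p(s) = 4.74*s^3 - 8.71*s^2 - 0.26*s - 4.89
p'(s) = 14.22*s^2 - 17.42*s - 0.26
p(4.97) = 360.57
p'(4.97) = 264.41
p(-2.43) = -123.70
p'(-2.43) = 126.04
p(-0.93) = -15.99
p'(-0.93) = 28.24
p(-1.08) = -20.74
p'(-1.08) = 35.14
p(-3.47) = -306.91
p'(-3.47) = 231.41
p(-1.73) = -55.05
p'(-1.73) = 72.44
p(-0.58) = -8.59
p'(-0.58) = 14.63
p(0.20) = -5.25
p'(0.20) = -3.18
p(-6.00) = -1340.73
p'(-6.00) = 616.18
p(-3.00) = -210.48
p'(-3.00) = 179.98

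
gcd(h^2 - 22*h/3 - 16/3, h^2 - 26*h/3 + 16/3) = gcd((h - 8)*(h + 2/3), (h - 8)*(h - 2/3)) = h - 8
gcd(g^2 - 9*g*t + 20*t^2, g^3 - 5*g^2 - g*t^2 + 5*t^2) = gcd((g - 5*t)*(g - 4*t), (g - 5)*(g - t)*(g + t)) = 1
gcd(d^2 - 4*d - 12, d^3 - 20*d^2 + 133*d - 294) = d - 6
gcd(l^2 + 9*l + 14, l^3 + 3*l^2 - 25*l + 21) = l + 7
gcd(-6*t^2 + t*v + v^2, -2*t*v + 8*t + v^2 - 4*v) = 2*t - v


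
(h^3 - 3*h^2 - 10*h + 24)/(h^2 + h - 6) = h - 4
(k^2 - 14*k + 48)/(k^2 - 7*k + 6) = (k - 8)/(k - 1)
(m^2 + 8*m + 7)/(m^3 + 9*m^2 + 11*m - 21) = (m + 1)/(m^2 + 2*m - 3)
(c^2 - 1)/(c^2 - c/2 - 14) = 2*(1 - c^2)/(-2*c^2 + c + 28)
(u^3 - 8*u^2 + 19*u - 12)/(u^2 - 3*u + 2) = (u^2 - 7*u + 12)/(u - 2)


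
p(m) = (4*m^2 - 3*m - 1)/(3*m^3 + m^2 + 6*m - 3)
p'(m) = (8*m - 3)/(3*m^3 + m^2 + 6*m - 3) + (-9*m^2 - 2*m - 6)*(4*m^2 - 3*m - 1)/(3*m^3 + m^2 + 6*m - 3)^2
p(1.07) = 0.04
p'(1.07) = 0.57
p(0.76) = -0.28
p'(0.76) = 1.92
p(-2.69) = -0.51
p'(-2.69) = -0.13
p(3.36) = 0.24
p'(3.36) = -0.02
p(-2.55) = -0.53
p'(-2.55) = -0.13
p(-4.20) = -0.35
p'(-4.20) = -0.08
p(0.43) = -453.20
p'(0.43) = 1129368.34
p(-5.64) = -0.26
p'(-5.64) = -0.05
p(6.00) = 0.17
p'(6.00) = -0.02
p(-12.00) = -0.12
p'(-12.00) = -0.01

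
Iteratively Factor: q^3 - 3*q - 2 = (q + 1)*(q^2 - q - 2) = (q - 2)*(q + 1)*(q + 1)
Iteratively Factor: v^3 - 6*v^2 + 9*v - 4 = (v - 1)*(v^2 - 5*v + 4) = (v - 4)*(v - 1)*(v - 1)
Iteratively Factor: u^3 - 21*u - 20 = (u - 5)*(u^2 + 5*u + 4) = (u - 5)*(u + 1)*(u + 4)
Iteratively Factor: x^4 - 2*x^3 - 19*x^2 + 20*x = (x + 4)*(x^3 - 6*x^2 + 5*x) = (x - 1)*(x + 4)*(x^2 - 5*x) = x*(x - 1)*(x + 4)*(x - 5)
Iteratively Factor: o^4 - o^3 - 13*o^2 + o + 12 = (o - 1)*(o^3 - 13*o - 12) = (o - 1)*(o + 3)*(o^2 - 3*o - 4) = (o - 4)*(o - 1)*(o + 3)*(o + 1)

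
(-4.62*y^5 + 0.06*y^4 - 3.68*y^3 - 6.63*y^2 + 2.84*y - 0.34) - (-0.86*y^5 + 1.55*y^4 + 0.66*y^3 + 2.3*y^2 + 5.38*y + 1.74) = -3.76*y^5 - 1.49*y^4 - 4.34*y^3 - 8.93*y^2 - 2.54*y - 2.08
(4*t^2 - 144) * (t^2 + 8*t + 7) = 4*t^4 + 32*t^3 - 116*t^2 - 1152*t - 1008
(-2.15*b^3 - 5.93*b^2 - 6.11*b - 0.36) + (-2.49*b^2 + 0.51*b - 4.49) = -2.15*b^3 - 8.42*b^2 - 5.6*b - 4.85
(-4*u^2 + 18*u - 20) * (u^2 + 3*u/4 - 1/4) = -4*u^4 + 15*u^3 - 11*u^2/2 - 39*u/2 + 5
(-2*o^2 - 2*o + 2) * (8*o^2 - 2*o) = -16*o^4 - 12*o^3 + 20*o^2 - 4*o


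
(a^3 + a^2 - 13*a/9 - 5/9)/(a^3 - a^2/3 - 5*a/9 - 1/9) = (3*a + 5)/(3*a + 1)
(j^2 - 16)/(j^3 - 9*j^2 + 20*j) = (j + 4)/(j*(j - 5))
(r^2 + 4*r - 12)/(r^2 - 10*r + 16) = (r + 6)/(r - 8)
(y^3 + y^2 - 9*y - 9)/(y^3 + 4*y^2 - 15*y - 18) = (y + 3)/(y + 6)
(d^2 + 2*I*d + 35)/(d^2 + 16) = (d^2 + 2*I*d + 35)/(d^2 + 16)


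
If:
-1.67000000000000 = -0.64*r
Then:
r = 2.61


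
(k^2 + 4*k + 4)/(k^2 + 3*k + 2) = (k + 2)/(k + 1)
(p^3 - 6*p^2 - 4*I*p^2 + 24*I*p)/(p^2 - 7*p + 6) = p*(p - 4*I)/(p - 1)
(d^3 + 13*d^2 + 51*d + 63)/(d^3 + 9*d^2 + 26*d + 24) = (d^2 + 10*d + 21)/(d^2 + 6*d + 8)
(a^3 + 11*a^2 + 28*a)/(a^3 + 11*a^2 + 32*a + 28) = a*(a + 4)/(a^2 + 4*a + 4)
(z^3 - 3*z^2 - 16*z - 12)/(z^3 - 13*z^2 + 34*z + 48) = (z + 2)/(z - 8)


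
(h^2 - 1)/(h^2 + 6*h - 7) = (h + 1)/(h + 7)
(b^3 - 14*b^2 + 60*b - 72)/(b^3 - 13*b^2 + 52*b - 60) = (b - 6)/(b - 5)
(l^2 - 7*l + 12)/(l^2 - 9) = (l - 4)/(l + 3)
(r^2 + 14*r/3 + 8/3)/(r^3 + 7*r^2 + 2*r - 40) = (r + 2/3)/(r^2 + 3*r - 10)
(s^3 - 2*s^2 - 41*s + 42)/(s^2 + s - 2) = (s^2 - s - 42)/(s + 2)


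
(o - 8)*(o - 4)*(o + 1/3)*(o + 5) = o^4 - 20*o^3/3 - 91*o^2/3 + 452*o/3 + 160/3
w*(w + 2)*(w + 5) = w^3 + 7*w^2 + 10*w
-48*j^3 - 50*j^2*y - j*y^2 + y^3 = (-8*j + y)*(j + y)*(6*j + y)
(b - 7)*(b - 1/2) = b^2 - 15*b/2 + 7/2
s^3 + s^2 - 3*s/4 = s*(s - 1/2)*(s + 3/2)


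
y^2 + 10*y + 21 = (y + 3)*(y + 7)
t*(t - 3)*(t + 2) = t^3 - t^2 - 6*t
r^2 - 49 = (r - 7)*(r + 7)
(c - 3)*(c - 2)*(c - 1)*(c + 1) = c^4 - 5*c^3 + 5*c^2 + 5*c - 6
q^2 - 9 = (q - 3)*(q + 3)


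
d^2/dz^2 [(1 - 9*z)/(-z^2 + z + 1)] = 2*(9*z^3 - 3*z^2 + 30*z - 11)/(z^6 - 3*z^5 + 5*z^3 - 3*z - 1)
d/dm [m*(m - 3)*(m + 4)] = 3*m^2 + 2*m - 12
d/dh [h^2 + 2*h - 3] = 2*h + 2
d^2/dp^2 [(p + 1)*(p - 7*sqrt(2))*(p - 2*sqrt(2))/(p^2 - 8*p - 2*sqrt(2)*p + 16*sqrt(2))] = 18*(-7*sqrt(2)*p^3 + 8*p^3 - 48*sqrt(2)*p^2 + 84*p^2 - 168*sqrt(2)*p + 192*p - 128*sqrt(2) + 224)/(p^6 - 24*p^5 - 6*sqrt(2)*p^5 + 144*sqrt(2)*p^4 + 216*p^4 - 1168*sqrt(2)*p^3 - 1088*p^3 + 4608*p^2 + 3456*sqrt(2)*p^2 - 12288*p - 3072*sqrt(2)*p + 8192*sqrt(2))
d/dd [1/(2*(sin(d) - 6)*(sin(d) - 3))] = (9 - 2*sin(d))*cos(d)/(2*(sin(d) - 6)^2*(sin(d) - 3)^2)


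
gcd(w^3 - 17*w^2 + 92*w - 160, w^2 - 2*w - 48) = w - 8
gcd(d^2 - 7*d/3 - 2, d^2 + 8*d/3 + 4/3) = d + 2/3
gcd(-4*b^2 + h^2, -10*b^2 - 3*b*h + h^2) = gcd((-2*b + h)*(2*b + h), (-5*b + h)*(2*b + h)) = 2*b + h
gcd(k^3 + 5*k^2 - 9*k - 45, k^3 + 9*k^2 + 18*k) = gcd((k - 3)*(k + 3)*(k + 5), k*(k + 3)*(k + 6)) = k + 3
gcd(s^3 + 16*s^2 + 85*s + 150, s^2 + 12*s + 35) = s + 5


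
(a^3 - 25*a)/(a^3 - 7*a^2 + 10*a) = (a + 5)/(a - 2)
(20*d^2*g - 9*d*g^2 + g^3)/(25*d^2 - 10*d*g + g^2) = g*(4*d - g)/(5*d - g)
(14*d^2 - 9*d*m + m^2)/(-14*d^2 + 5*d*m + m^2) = (-7*d + m)/(7*d + m)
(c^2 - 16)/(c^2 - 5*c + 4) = (c + 4)/(c - 1)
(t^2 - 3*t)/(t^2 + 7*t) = (t - 3)/(t + 7)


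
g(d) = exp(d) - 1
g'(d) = exp(d)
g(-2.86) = -0.94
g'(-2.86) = 0.06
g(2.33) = 9.28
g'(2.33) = 10.28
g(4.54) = 92.69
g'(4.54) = 93.69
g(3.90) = 48.40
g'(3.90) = 49.40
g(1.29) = 2.63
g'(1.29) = 3.63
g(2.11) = 7.25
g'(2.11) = 8.25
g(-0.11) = -0.10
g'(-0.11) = 0.90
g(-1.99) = -0.86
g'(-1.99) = 0.14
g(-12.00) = -1.00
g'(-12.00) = 0.00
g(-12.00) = -1.00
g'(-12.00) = 0.00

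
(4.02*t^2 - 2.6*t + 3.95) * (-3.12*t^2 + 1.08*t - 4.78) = -12.5424*t^4 + 12.4536*t^3 - 34.3476*t^2 + 16.694*t - 18.881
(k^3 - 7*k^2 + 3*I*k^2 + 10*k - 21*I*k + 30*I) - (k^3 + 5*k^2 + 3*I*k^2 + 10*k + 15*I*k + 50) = -12*k^2 - 36*I*k - 50 + 30*I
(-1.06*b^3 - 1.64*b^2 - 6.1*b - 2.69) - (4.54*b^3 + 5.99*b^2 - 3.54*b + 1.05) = -5.6*b^3 - 7.63*b^2 - 2.56*b - 3.74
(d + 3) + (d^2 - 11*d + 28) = d^2 - 10*d + 31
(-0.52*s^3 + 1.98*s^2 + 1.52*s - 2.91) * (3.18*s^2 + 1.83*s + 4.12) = -1.6536*s^5 + 5.3448*s^4 + 6.3146*s^3 + 1.6854*s^2 + 0.9371*s - 11.9892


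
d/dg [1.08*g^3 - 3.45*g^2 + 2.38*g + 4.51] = 3.24*g^2 - 6.9*g + 2.38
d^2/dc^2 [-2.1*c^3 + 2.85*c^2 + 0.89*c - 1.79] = 5.7 - 12.6*c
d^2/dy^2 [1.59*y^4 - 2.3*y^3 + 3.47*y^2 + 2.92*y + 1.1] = 19.08*y^2 - 13.8*y + 6.94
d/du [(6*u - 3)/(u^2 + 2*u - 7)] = 6*(-u^2 + u - 6)/(u^4 + 4*u^3 - 10*u^2 - 28*u + 49)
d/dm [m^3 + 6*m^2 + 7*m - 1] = 3*m^2 + 12*m + 7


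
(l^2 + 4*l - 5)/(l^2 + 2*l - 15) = (l - 1)/(l - 3)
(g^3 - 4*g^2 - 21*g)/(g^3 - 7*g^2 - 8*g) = (-g^2 + 4*g + 21)/(-g^2 + 7*g + 8)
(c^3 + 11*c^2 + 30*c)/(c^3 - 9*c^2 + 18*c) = (c^2 + 11*c + 30)/(c^2 - 9*c + 18)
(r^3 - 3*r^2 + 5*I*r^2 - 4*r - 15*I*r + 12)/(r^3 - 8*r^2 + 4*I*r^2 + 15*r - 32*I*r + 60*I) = (r + I)/(r - 5)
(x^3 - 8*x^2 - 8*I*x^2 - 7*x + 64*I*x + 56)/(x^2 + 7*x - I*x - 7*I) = (x^2 - x*(8 + 7*I) + 56*I)/(x + 7)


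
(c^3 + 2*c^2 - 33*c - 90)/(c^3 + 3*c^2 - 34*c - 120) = (c + 3)/(c + 4)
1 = 1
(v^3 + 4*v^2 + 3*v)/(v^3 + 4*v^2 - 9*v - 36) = v*(v + 1)/(v^2 + v - 12)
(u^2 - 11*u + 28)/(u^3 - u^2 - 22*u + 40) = (u - 7)/(u^2 + 3*u - 10)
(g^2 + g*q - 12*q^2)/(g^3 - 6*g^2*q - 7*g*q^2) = (-g^2 - g*q + 12*q^2)/(g*(-g^2 + 6*g*q + 7*q^2))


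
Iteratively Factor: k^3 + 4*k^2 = (k)*(k^2 + 4*k) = k^2*(k + 4)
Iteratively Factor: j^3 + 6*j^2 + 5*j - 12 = (j + 4)*(j^2 + 2*j - 3) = (j - 1)*(j + 4)*(j + 3)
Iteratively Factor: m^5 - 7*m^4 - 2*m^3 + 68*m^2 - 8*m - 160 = (m + 2)*(m^4 - 9*m^3 + 16*m^2 + 36*m - 80) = (m - 2)*(m + 2)*(m^3 - 7*m^2 + 2*m + 40) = (m - 4)*(m - 2)*(m + 2)*(m^2 - 3*m - 10) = (m - 5)*(m - 4)*(m - 2)*(m + 2)*(m + 2)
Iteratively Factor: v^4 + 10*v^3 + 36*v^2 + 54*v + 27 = (v + 3)*(v^3 + 7*v^2 + 15*v + 9) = (v + 1)*(v + 3)*(v^2 + 6*v + 9) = (v + 1)*(v + 3)^2*(v + 3)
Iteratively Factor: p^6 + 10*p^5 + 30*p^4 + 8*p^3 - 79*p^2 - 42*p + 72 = (p + 3)*(p^5 + 7*p^4 + 9*p^3 - 19*p^2 - 22*p + 24) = (p + 3)^2*(p^4 + 4*p^3 - 3*p^2 - 10*p + 8) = (p + 3)^2*(p + 4)*(p^3 - 3*p + 2) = (p - 1)*(p + 3)^2*(p + 4)*(p^2 + p - 2) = (p - 1)^2*(p + 3)^2*(p + 4)*(p + 2)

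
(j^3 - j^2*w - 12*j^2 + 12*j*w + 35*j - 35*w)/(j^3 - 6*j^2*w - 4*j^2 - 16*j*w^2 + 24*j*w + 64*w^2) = (j^3 - j^2*w - 12*j^2 + 12*j*w + 35*j - 35*w)/(j^3 - 6*j^2*w - 4*j^2 - 16*j*w^2 + 24*j*w + 64*w^2)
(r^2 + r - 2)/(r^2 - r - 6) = (r - 1)/(r - 3)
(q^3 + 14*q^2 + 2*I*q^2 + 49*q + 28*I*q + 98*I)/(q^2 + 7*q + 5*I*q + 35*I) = (q^2 + q*(7 + 2*I) + 14*I)/(q + 5*I)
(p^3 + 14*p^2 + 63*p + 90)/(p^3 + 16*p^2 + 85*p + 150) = (p + 3)/(p + 5)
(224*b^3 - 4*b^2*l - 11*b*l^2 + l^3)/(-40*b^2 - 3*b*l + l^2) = (-28*b^2 - 3*b*l + l^2)/(5*b + l)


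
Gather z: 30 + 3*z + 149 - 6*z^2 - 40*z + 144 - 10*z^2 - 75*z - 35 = -16*z^2 - 112*z + 288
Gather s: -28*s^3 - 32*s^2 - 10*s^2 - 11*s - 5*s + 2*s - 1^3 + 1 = -28*s^3 - 42*s^2 - 14*s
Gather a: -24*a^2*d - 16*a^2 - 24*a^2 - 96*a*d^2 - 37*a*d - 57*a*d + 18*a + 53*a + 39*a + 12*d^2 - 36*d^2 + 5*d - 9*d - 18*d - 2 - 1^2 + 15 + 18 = a^2*(-24*d - 40) + a*(-96*d^2 - 94*d + 110) - 24*d^2 - 22*d + 30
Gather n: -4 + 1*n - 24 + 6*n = 7*n - 28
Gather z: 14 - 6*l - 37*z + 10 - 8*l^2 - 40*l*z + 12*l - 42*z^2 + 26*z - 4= -8*l^2 + 6*l - 42*z^2 + z*(-40*l - 11) + 20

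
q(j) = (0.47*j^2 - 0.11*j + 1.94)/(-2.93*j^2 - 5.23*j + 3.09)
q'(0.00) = 1.03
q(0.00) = 0.63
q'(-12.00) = -0.00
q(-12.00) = -0.20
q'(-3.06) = -0.86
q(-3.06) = -0.80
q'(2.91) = 0.02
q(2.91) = -0.15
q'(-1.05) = -0.29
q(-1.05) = 0.48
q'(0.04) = 1.25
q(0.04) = 0.67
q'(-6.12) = -0.03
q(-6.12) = -0.27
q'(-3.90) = -0.20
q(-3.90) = -0.45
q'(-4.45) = -0.11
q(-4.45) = -0.37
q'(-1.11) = -0.34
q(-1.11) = 0.50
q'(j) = (0.94*j - 0.11)/(-2.93*j^2 - 5.23*j + 3.09) + (5.86*j + 5.23)*(0.47*j^2 - 0.11*j + 1.94)/(-2.93*j^2 - 5.23*j + 3.09)^2 = (-2.7804*j^2 + 14.273*j + 9.8063)/(8.5849*j^4 + 30.6478*j^3 + 9.24550000000001*j^2 - 32.3214*j + 9.5481)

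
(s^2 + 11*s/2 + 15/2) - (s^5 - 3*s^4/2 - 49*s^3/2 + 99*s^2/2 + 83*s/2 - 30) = -s^5 + 3*s^4/2 + 49*s^3/2 - 97*s^2/2 - 36*s + 75/2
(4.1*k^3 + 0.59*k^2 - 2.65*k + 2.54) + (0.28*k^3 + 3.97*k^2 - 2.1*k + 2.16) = 4.38*k^3 + 4.56*k^2 - 4.75*k + 4.7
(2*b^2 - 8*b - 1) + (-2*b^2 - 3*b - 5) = -11*b - 6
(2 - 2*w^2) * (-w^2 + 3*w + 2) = 2*w^4 - 6*w^3 - 6*w^2 + 6*w + 4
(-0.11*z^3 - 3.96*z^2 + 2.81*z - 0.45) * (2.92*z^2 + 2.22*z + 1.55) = -0.3212*z^5 - 11.8074*z^4 - 0.756500000000001*z^3 - 1.2138*z^2 + 3.3565*z - 0.6975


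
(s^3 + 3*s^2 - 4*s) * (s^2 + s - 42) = s^5 + 4*s^4 - 43*s^3 - 130*s^2 + 168*s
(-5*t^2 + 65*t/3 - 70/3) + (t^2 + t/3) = -4*t^2 + 22*t - 70/3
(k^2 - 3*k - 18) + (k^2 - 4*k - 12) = 2*k^2 - 7*k - 30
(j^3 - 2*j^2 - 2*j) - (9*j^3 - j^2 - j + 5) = -8*j^3 - j^2 - j - 5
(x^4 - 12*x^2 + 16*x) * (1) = x^4 - 12*x^2 + 16*x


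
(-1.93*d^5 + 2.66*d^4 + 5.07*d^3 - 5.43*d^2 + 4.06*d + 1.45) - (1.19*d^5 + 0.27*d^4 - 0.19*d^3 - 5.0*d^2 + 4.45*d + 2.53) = -3.12*d^5 + 2.39*d^4 + 5.26*d^3 - 0.43*d^2 - 0.390000000000001*d - 1.08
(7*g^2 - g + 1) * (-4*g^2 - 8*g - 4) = -28*g^4 - 52*g^3 - 24*g^2 - 4*g - 4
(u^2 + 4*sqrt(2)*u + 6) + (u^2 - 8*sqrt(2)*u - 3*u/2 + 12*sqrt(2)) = 2*u^2 - 4*sqrt(2)*u - 3*u/2 + 6 + 12*sqrt(2)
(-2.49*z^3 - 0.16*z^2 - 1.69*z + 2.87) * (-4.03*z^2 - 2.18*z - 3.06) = 10.0347*z^5 + 6.073*z^4 + 14.7789*z^3 - 7.3923*z^2 - 1.0852*z - 8.7822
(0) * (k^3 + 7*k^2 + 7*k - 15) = 0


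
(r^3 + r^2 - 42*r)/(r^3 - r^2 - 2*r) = (-r^2 - r + 42)/(-r^2 + r + 2)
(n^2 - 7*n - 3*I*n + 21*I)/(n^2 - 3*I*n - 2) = (-n^2 + 7*n + 3*I*n - 21*I)/(-n^2 + 3*I*n + 2)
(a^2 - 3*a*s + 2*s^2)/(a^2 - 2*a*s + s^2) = (-a + 2*s)/(-a + s)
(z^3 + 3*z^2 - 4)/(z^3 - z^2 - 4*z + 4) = (z + 2)/(z - 2)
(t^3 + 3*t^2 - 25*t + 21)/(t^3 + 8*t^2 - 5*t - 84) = (t - 1)/(t + 4)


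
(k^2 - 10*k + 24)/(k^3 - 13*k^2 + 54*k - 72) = 1/(k - 3)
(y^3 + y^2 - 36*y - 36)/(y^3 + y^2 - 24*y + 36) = (y^2 - 5*y - 6)/(y^2 - 5*y + 6)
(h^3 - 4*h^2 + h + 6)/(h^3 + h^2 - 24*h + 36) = (h + 1)/(h + 6)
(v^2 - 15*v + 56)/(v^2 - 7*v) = (v - 8)/v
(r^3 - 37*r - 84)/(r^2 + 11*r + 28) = (r^2 - 4*r - 21)/(r + 7)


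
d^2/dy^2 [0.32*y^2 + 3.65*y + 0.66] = 0.640000000000000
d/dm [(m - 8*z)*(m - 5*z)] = 2*m - 13*z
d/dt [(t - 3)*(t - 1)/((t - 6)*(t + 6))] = 2*(2*t^2 - 39*t + 72)/(t^4 - 72*t^2 + 1296)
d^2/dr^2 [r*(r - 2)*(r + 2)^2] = 12*r^2 + 12*r - 8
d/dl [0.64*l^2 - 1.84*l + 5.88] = 1.28*l - 1.84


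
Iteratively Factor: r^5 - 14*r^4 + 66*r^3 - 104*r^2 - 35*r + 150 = (r - 5)*(r^4 - 9*r^3 + 21*r^2 + r - 30) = (r - 5)*(r - 2)*(r^3 - 7*r^2 + 7*r + 15) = (r - 5)*(r - 2)*(r + 1)*(r^2 - 8*r + 15) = (r - 5)*(r - 3)*(r - 2)*(r + 1)*(r - 5)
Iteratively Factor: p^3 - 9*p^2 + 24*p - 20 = (p - 5)*(p^2 - 4*p + 4) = (p - 5)*(p - 2)*(p - 2)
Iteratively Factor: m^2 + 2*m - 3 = (m + 3)*(m - 1)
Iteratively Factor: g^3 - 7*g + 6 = (g - 1)*(g^2 + g - 6) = (g - 1)*(g + 3)*(g - 2)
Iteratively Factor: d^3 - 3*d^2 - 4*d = (d + 1)*(d^2 - 4*d) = (d - 4)*(d + 1)*(d)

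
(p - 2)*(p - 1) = p^2 - 3*p + 2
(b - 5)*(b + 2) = b^2 - 3*b - 10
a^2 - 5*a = a*(a - 5)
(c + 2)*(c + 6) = c^2 + 8*c + 12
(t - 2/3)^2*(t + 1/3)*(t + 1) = t^4 - t^2 + 4*t/27 + 4/27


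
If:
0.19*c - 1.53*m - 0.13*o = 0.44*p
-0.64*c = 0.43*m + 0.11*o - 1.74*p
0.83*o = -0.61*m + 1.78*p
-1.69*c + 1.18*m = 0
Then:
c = 0.00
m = 0.00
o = 0.00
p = 0.00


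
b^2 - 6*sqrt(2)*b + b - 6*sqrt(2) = (b + 1)*(b - 6*sqrt(2))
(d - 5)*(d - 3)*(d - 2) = d^3 - 10*d^2 + 31*d - 30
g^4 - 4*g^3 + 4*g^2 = g^2*(g - 2)^2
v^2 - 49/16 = (v - 7/4)*(v + 7/4)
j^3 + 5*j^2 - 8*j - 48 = (j - 3)*(j + 4)^2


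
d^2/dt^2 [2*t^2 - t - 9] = 4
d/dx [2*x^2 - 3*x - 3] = 4*x - 3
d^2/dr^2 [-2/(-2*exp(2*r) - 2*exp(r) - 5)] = 4*(4*(2*exp(r) + 1)^2*exp(r) - (4*exp(r) + 1)*(2*exp(2*r) + 2*exp(r) + 5))*exp(r)/(2*exp(2*r) + 2*exp(r) + 5)^3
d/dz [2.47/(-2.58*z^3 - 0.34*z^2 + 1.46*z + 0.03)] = (19.1178*z^2 + 1.6796*z - 3.6062)/(2.58*z^3 + 0.34*z^2 - 1.46*z - 0.03)^2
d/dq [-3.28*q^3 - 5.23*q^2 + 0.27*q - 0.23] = -9.84*q^2 - 10.46*q + 0.27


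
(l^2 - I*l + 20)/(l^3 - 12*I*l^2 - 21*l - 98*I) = (-l^2 + I*l - 20)/(-l^3 + 12*I*l^2 + 21*l + 98*I)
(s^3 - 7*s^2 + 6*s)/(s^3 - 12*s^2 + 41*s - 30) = s/(s - 5)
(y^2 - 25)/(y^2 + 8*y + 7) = (y^2 - 25)/(y^2 + 8*y + 7)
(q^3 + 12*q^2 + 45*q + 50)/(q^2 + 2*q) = q + 10 + 25/q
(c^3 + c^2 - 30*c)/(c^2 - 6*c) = (c^2 + c - 30)/(c - 6)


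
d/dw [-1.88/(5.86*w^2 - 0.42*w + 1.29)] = (22.0336*w - 0.7896)/(5.86*w^2 - 0.42*w + 1.29)^2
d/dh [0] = 0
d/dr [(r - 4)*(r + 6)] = 2*r + 2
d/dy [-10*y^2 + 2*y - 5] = 2 - 20*y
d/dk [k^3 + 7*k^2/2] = k*(3*k + 7)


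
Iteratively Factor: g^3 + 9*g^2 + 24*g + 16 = (g + 1)*(g^2 + 8*g + 16) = (g + 1)*(g + 4)*(g + 4)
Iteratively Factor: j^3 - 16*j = (j + 4)*(j^2 - 4*j) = (j - 4)*(j + 4)*(j)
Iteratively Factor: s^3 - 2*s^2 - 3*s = (s - 3)*(s^2 + s) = s*(s - 3)*(s + 1)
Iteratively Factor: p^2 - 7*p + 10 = (p - 5)*(p - 2)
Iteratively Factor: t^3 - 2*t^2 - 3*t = (t + 1)*(t^2 - 3*t) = (t - 3)*(t + 1)*(t)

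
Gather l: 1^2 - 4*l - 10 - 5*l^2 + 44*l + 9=-5*l^2 + 40*l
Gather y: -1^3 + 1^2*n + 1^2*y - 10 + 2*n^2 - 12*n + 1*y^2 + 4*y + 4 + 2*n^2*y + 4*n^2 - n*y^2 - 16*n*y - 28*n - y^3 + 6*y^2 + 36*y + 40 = 6*n^2 - 39*n - y^3 + y^2*(7 - n) + y*(2*n^2 - 16*n + 41) + 33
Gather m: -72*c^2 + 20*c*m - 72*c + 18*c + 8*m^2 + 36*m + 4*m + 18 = -72*c^2 - 54*c + 8*m^2 + m*(20*c + 40) + 18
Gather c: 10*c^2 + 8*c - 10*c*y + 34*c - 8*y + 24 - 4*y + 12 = 10*c^2 + c*(42 - 10*y) - 12*y + 36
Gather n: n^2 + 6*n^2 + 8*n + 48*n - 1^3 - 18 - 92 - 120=7*n^2 + 56*n - 231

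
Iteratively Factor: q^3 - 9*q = (q)*(q^2 - 9) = q*(q - 3)*(q + 3)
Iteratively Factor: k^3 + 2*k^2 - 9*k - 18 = (k - 3)*(k^2 + 5*k + 6) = (k - 3)*(k + 3)*(k + 2)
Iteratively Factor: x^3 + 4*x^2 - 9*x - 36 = (x + 3)*(x^2 + x - 12) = (x + 3)*(x + 4)*(x - 3)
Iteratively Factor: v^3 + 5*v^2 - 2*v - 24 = (v + 3)*(v^2 + 2*v - 8) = (v + 3)*(v + 4)*(v - 2)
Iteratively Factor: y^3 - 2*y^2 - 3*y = (y - 3)*(y^2 + y) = y*(y - 3)*(y + 1)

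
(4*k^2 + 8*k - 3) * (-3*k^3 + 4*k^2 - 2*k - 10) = -12*k^5 - 8*k^4 + 33*k^3 - 68*k^2 - 74*k + 30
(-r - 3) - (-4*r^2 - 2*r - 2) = 4*r^2 + r - 1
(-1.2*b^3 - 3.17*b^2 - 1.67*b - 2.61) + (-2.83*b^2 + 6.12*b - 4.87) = -1.2*b^3 - 6.0*b^2 + 4.45*b - 7.48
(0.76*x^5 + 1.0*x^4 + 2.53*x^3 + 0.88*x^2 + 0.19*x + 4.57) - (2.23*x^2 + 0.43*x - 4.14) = 0.76*x^5 + 1.0*x^4 + 2.53*x^3 - 1.35*x^2 - 0.24*x + 8.71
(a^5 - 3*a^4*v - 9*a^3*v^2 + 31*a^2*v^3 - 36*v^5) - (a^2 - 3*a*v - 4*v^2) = a^5 - 3*a^4*v - 9*a^3*v^2 + 31*a^2*v^3 - a^2 + 3*a*v - 36*v^5 + 4*v^2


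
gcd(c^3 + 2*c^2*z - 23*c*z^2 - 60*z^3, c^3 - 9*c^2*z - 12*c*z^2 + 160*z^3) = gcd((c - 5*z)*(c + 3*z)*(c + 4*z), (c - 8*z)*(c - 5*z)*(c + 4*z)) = -c^2 + c*z + 20*z^2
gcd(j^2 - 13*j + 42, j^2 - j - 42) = j - 7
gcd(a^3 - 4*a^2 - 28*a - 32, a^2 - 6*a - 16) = a^2 - 6*a - 16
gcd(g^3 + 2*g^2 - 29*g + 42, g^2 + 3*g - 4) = 1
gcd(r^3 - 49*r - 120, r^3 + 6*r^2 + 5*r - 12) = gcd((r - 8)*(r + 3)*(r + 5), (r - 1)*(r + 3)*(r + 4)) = r + 3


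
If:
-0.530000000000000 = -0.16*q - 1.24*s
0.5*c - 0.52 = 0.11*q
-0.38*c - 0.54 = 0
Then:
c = -1.42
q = -11.19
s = 1.87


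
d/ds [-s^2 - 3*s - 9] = -2*s - 3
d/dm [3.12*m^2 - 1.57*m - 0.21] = 6.24*m - 1.57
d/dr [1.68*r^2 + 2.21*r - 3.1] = 3.36*r + 2.21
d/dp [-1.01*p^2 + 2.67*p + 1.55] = 2.67 - 2.02*p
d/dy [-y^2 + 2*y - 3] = 2 - 2*y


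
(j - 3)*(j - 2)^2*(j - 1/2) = j^4 - 15*j^3/2 + 39*j^2/2 - 20*j + 6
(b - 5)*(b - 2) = b^2 - 7*b + 10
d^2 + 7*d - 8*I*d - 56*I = (d + 7)*(d - 8*I)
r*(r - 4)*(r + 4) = r^3 - 16*r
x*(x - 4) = x^2 - 4*x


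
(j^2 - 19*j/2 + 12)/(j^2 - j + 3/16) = 8*(2*j^2 - 19*j + 24)/(16*j^2 - 16*j + 3)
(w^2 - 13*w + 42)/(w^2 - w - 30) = (w - 7)/(w + 5)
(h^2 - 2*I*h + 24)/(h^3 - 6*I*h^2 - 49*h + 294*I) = (h + 4*I)/(h^2 - 49)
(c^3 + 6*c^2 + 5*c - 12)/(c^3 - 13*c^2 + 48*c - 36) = (c^2 + 7*c + 12)/(c^2 - 12*c + 36)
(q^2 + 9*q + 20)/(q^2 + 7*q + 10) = (q + 4)/(q + 2)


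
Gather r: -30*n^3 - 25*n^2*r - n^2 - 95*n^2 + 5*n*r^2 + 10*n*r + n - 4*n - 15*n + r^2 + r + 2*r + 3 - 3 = -30*n^3 - 96*n^2 - 18*n + r^2*(5*n + 1) + r*(-25*n^2 + 10*n + 3)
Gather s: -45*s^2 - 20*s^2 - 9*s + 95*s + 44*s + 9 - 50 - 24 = -65*s^2 + 130*s - 65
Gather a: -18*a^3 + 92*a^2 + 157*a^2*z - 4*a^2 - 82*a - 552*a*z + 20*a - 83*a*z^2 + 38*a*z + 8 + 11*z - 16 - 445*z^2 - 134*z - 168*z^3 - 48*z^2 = -18*a^3 + a^2*(157*z + 88) + a*(-83*z^2 - 514*z - 62) - 168*z^3 - 493*z^2 - 123*z - 8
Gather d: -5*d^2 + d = -5*d^2 + d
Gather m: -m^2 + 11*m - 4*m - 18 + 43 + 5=-m^2 + 7*m + 30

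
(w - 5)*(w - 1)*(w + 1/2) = w^3 - 11*w^2/2 + 2*w + 5/2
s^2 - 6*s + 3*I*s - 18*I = (s - 6)*(s + 3*I)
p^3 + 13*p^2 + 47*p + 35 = (p + 1)*(p + 5)*(p + 7)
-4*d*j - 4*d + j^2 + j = (-4*d + j)*(j + 1)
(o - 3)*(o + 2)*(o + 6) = o^3 + 5*o^2 - 12*o - 36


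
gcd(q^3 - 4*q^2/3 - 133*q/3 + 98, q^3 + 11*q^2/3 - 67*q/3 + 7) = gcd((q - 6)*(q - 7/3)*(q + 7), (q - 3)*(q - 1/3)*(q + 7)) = q + 7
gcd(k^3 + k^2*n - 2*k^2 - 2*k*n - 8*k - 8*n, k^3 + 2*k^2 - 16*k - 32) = k^2 - 2*k - 8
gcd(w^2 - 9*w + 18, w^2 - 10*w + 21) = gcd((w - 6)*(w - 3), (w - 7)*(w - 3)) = w - 3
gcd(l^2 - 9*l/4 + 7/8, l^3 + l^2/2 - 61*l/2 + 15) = l - 1/2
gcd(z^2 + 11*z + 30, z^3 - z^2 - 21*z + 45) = z + 5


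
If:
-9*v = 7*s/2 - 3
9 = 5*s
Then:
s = 9/5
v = -11/30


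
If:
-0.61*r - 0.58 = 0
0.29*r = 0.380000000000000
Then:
No Solution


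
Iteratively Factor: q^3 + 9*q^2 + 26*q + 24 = (q + 4)*(q^2 + 5*q + 6) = (q + 3)*(q + 4)*(q + 2)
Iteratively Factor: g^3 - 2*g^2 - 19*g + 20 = (g - 5)*(g^2 + 3*g - 4) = (g - 5)*(g - 1)*(g + 4)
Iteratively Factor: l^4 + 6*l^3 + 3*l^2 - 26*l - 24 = (l - 2)*(l^3 + 8*l^2 + 19*l + 12) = (l - 2)*(l + 4)*(l^2 + 4*l + 3) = (l - 2)*(l + 1)*(l + 4)*(l + 3)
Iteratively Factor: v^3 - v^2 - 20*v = (v - 5)*(v^2 + 4*v) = v*(v - 5)*(v + 4)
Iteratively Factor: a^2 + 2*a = (a + 2)*(a)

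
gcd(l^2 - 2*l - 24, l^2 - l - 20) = l + 4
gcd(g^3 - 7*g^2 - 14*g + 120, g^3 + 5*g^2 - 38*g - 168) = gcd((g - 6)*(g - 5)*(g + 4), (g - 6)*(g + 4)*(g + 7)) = g^2 - 2*g - 24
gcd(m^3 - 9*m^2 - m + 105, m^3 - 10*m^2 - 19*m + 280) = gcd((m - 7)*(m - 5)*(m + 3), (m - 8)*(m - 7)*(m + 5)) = m - 7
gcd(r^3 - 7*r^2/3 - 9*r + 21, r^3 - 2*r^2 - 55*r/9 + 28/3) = r - 3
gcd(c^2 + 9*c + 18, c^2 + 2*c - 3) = c + 3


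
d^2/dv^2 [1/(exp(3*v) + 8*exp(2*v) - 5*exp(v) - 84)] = ((-9*exp(2*v) - 32*exp(v) + 5)*(exp(3*v) + 8*exp(2*v) - 5*exp(v) - 84) + 2*(3*exp(2*v) + 16*exp(v) - 5)^2*exp(v))*exp(v)/(exp(3*v) + 8*exp(2*v) - 5*exp(v) - 84)^3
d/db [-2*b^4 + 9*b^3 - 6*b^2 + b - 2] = -8*b^3 + 27*b^2 - 12*b + 1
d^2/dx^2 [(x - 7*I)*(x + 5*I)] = 2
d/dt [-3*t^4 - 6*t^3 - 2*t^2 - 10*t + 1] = -12*t^3 - 18*t^2 - 4*t - 10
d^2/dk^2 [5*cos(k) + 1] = -5*cos(k)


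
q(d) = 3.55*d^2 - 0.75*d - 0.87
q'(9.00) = 63.15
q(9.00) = 279.93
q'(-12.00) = -85.95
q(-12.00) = 519.33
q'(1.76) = 11.75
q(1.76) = 8.81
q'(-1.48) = -11.26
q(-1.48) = 8.02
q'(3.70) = 25.52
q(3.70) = 44.95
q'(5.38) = 37.45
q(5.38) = 97.85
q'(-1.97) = -14.74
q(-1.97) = 14.38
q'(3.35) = 23.04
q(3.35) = 36.46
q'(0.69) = 4.15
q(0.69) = 0.30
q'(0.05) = -0.40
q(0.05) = -0.90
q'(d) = 7.1*d - 0.75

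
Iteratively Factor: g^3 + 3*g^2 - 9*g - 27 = (g + 3)*(g^2 - 9) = (g + 3)^2*(g - 3)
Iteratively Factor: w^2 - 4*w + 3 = (w - 3)*(w - 1)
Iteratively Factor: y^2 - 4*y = (y - 4)*(y)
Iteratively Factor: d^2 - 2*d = (d - 2)*(d)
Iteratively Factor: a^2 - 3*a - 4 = (a - 4)*(a + 1)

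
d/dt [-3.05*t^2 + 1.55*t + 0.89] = 1.55 - 6.1*t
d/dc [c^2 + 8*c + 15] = 2*c + 8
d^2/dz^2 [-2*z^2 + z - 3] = -4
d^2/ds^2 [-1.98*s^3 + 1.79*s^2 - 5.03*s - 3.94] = 3.58 - 11.88*s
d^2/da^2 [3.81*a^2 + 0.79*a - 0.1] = 7.62000000000000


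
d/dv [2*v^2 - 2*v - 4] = 4*v - 2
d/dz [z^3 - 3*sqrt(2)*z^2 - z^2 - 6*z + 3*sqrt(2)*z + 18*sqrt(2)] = 3*z^2 - 6*sqrt(2)*z - 2*z - 6 + 3*sqrt(2)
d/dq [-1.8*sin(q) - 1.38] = -1.8*cos(q)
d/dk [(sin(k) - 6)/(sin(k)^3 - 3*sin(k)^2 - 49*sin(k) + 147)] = (-2*sin(k)^3 + 21*sin(k)^2 - 36*sin(k) - 147)*cos(k)/(sin(k)^3 - 3*sin(k)^2 - 49*sin(k) + 147)^2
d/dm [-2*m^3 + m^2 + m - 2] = -6*m^2 + 2*m + 1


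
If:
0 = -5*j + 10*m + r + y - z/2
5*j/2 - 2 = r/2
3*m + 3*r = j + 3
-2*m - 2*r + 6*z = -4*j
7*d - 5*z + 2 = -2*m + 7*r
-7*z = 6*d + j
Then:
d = 62/1031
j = 1923/2062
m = 668/1031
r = 1367/2062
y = -10605/4124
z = -381/2062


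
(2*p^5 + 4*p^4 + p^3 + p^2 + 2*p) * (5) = 10*p^5 + 20*p^4 + 5*p^3 + 5*p^2 + 10*p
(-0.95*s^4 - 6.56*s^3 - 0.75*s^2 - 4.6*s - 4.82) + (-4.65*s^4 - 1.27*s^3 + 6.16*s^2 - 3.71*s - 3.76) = -5.6*s^4 - 7.83*s^3 + 5.41*s^2 - 8.31*s - 8.58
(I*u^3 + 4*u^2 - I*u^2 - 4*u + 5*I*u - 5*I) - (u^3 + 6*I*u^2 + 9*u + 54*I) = -u^3 + I*u^3 + 4*u^2 - 7*I*u^2 - 13*u + 5*I*u - 59*I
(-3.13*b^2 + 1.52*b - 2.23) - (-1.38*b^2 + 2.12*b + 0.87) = -1.75*b^2 - 0.6*b - 3.1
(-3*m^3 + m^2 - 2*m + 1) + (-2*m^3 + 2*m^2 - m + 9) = -5*m^3 + 3*m^2 - 3*m + 10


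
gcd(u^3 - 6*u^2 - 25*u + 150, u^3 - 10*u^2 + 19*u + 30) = u^2 - 11*u + 30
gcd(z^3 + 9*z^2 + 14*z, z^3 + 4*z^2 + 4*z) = z^2 + 2*z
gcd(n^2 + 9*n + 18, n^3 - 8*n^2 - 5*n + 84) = n + 3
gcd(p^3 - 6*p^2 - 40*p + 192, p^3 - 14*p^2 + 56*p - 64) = p^2 - 12*p + 32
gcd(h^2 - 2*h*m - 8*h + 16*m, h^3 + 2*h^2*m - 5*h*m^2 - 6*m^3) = h - 2*m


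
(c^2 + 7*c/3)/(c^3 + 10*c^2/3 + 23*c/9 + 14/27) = 9*c/(9*c^2 + 9*c + 2)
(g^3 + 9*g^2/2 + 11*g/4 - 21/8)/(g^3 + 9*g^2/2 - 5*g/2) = (g^2 + 5*g + 21/4)/(g*(g + 5))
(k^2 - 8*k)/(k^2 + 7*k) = (k - 8)/(k + 7)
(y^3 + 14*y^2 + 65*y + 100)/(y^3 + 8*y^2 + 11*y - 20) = (y + 5)/(y - 1)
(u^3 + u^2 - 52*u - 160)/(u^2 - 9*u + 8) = (u^2 + 9*u + 20)/(u - 1)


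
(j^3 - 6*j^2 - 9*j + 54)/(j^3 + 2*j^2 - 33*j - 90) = (j - 3)/(j + 5)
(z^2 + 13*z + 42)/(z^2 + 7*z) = (z + 6)/z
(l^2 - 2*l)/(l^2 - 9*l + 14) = l/(l - 7)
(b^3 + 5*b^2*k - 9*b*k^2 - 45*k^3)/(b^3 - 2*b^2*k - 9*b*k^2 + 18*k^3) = (b + 5*k)/(b - 2*k)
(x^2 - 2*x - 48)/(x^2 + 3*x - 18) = (x - 8)/(x - 3)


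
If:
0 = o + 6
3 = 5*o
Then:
No Solution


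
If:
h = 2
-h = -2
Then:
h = 2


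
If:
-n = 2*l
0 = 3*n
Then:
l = 0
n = 0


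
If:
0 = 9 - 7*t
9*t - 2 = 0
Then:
No Solution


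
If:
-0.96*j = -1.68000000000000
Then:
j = 1.75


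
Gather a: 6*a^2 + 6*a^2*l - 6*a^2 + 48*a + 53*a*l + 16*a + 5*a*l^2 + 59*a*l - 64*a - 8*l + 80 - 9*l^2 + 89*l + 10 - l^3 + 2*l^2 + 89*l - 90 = 6*a^2*l + a*(5*l^2 + 112*l) - l^3 - 7*l^2 + 170*l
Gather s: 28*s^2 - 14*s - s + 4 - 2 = 28*s^2 - 15*s + 2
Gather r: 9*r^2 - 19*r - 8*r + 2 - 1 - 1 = 9*r^2 - 27*r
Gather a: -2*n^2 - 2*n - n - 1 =-2*n^2 - 3*n - 1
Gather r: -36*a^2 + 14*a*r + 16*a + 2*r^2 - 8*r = -36*a^2 + 16*a + 2*r^2 + r*(14*a - 8)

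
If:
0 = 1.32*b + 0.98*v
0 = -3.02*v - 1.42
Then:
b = 0.35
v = -0.47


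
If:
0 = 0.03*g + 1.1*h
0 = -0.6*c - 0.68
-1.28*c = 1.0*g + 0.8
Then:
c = -1.13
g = 0.65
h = -0.02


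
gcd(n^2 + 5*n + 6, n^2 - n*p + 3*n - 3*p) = n + 3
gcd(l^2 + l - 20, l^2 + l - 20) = l^2 + l - 20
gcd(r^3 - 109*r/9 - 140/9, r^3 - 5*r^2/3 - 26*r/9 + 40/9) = r + 5/3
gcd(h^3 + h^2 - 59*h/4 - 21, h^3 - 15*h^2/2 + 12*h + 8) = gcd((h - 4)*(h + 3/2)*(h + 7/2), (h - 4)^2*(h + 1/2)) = h - 4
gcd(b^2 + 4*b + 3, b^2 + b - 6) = b + 3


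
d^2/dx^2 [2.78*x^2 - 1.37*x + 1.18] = 5.56000000000000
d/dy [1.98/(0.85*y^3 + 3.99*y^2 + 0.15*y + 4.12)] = (-5.049*y^2 - 15.8004*y - 0.297)/(0.85*y^3 + 3.99*y^2 + 0.15*y + 4.12)^2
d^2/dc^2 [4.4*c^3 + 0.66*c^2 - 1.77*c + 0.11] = 26.4*c + 1.32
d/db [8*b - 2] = 8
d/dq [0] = 0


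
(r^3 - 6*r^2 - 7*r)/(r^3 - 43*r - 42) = r/(r + 6)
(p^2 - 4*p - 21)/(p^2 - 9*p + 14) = (p + 3)/(p - 2)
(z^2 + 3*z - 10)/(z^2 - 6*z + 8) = (z + 5)/(z - 4)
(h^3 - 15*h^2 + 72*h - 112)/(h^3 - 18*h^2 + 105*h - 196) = (h - 4)/(h - 7)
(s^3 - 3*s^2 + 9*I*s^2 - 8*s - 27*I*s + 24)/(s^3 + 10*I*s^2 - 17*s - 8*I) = (s - 3)/(s + I)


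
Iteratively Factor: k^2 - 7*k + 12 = (k - 3)*(k - 4)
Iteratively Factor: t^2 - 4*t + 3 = (t - 3)*(t - 1)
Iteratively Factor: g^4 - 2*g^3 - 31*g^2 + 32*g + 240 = (g - 4)*(g^3 + 2*g^2 - 23*g - 60) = (g - 4)*(g + 4)*(g^2 - 2*g - 15) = (g - 4)*(g + 3)*(g + 4)*(g - 5)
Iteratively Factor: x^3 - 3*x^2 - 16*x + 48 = (x + 4)*(x^2 - 7*x + 12) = (x - 4)*(x + 4)*(x - 3)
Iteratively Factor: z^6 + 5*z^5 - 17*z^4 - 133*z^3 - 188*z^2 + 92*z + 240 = (z - 1)*(z^5 + 6*z^4 - 11*z^3 - 144*z^2 - 332*z - 240) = (z - 5)*(z - 1)*(z^4 + 11*z^3 + 44*z^2 + 76*z + 48) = (z - 5)*(z - 1)*(z + 4)*(z^3 + 7*z^2 + 16*z + 12) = (z - 5)*(z - 1)*(z + 2)*(z + 4)*(z^2 + 5*z + 6) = (z - 5)*(z - 1)*(z + 2)^2*(z + 4)*(z + 3)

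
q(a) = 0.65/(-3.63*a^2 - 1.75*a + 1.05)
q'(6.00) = 0.00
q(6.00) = -0.00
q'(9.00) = 0.00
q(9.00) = -0.00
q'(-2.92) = -0.02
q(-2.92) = -0.03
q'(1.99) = 0.04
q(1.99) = -0.04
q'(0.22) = 9.09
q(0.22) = 1.33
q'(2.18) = 0.03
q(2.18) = -0.03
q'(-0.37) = -0.42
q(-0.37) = 0.54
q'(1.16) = 0.19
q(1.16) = -0.11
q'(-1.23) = -0.89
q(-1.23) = -0.28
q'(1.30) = 0.13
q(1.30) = -0.09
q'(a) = 0.65*(7.26*a + 1.75)/(-3.63*a^2 - 1.75*a + 1.05)^2 = (4.719*a + 1.1375)/(3.63*a^2 + 1.75*a - 1.05)^2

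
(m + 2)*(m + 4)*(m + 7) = m^3 + 13*m^2 + 50*m + 56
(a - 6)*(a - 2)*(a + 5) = a^3 - 3*a^2 - 28*a + 60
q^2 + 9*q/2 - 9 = (q - 3/2)*(q + 6)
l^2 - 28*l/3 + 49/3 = (l - 7)*(l - 7/3)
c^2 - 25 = (c - 5)*(c + 5)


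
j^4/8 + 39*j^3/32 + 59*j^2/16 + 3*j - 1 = (j/4 + 1)*(j/2 + 1)*(j - 1/4)*(j + 4)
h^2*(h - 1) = h^3 - h^2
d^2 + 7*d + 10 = (d + 2)*(d + 5)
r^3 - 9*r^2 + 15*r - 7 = (r - 7)*(r - 1)^2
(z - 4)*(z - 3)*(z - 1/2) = z^3 - 15*z^2/2 + 31*z/2 - 6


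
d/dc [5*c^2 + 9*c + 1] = 10*c + 9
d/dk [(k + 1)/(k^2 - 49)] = (k^2 - 2*k*(k + 1) - 49)/(k^2 - 49)^2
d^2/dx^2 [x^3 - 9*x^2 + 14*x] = 6*x - 18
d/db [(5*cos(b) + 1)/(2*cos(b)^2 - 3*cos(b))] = (10*sin(b) - 3*sin(b)/cos(b)^2 + 4*tan(b))/(2*cos(b) - 3)^2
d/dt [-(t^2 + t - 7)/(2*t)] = (-t^2 - 7)/(2*t^2)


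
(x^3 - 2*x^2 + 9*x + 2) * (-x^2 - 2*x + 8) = -x^5 + 3*x^3 - 36*x^2 + 68*x + 16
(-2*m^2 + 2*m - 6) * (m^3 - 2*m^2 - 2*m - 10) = -2*m^5 + 6*m^4 - 6*m^3 + 28*m^2 - 8*m + 60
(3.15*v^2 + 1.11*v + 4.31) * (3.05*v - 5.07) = 9.6075*v^3 - 12.585*v^2 + 7.5178*v - 21.8517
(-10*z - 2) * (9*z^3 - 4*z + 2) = -90*z^4 - 18*z^3 + 40*z^2 - 12*z - 4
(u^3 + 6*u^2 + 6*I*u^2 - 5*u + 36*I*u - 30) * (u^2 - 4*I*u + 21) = u^5 + 6*u^4 + 2*I*u^4 + 40*u^3 + 12*I*u^3 + 240*u^2 + 146*I*u^2 - 105*u + 876*I*u - 630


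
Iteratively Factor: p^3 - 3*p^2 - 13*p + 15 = (p - 5)*(p^2 + 2*p - 3) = (p - 5)*(p + 3)*(p - 1)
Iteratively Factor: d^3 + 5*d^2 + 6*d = (d)*(d^2 + 5*d + 6) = d*(d + 2)*(d + 3)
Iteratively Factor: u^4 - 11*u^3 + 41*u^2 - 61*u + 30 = (u - 5)*(u^3 - 6*u^2 + 11*u - 6) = (u - 5)*(u - 2)*(u^2 - 4*u + 3) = (u - 5)*(u - 3)*(u - 2)*(u - 1)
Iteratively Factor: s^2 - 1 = (s - 1)*(s + 1)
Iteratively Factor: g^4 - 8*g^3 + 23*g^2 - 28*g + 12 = (g - 1)*(g^3 - 7*g^2 + 16*g - 12) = (g - 2)*(g - 1)*(g^2 - 5*g + 6) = (g - 2)^2*(g - 1)*(g - 3)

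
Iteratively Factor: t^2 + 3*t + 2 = (t + 2)*(t + 1)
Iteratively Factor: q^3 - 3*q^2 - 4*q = (q)*(q^2 - 3*q - 4) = q*(q - 4)*(q + 1)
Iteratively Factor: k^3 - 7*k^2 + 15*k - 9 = (k - 3)*(k^2 - 4*k + 3) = (k - 3)^2*(k - 1)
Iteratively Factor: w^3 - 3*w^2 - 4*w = (w)*(w^2 - 3*w - 4) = w*(w - 4)*(w + 1)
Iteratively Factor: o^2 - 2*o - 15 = (o - 5)*(o + 3)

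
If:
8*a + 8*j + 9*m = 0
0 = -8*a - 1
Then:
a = -1/8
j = 1/8 - 9*m/8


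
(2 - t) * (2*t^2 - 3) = -2*t^3 + 4*t^2 + 3*t - 6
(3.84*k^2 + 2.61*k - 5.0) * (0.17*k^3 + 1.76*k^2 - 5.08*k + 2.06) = 0.6528*k^5 + 7.2021*k^4 - 15.7636*k^3 - 14.1484*k^2 + 30.7766*k - 10.3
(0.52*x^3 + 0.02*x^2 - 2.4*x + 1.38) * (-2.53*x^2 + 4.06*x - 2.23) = -1.3156*x^5 + 2.0606*x^4 + 4.9936*x^3 - 13.28*x^2 + 10.9548*x - 3.0774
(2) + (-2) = 0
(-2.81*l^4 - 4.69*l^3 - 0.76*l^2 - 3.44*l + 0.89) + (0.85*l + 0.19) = -2.81*l^4 - 4.69*l^3 - 0.76*l^2 - 2.59*l + 1.08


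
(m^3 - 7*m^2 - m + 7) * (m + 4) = m^4 - 3*m^3 - 29*m^2 + 3*m + 28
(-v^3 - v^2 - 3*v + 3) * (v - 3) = -v^4 + 2*v^3 + 12*v - 9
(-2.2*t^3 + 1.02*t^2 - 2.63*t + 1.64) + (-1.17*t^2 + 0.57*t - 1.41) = -2.2*t^3 - 0.15*t^2 - 2.06*t + 0.23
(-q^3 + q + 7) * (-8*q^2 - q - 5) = 8*q^5 + q^4 - 3*q^3 - 57*q^2 - 12*q - 35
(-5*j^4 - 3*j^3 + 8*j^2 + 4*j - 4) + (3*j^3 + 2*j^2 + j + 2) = -5*j^4 + 10*j^2 + 5*j - 2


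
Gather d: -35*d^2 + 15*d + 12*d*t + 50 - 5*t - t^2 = -35*d^2 + d*(12*t + 15) - t^2 - 5*t + 50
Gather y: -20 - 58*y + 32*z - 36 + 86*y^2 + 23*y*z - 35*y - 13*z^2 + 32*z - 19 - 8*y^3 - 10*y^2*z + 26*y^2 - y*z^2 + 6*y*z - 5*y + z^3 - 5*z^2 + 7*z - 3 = -8*y^3 + y^2*(112 - 10*z) + y*(-z^2 + 29*z - 98) + z^3 - 18*z^2 + 71*z - 78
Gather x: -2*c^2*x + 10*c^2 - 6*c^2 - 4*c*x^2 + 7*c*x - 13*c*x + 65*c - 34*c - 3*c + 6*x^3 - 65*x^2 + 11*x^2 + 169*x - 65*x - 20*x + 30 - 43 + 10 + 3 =4*c^2 + 28*c + 6*x^3 + x^2*(-4*c - 54) + x*(-2*c^2 - 6*c + 84)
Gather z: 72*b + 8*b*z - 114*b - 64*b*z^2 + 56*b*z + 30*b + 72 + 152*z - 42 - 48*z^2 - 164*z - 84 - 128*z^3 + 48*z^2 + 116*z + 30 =-64*b*z^2 - 12*b - 128*z^3 + z*(64*b + 104) - 24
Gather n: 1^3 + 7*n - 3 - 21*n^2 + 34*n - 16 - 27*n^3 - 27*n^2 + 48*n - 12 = -27*n^3 - 48*n^2 + 89*n - 30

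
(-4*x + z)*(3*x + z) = -12*x^2 - x*z + z^2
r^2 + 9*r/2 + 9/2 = (r + 3/2)*(r + 3)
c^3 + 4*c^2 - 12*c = c*(c - 2)*(c + 6)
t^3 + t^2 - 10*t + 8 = (t - 2)*(t - 1)*(t + 4)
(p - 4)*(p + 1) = p^2 - 3*p - 4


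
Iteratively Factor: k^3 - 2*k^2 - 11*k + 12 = (k + 3)*(k^2 - 5*k + 4) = (k - 1)*(k + 3)*(k - 4)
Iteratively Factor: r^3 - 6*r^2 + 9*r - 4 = (r - 1)*(r^2 - 5*r + 4) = (r - 1)^2*(r - 4)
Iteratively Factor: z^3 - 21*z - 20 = (z + 4)*(z^2 - 4*z - 5) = (z - 5)*(z + 4)*(z + 1)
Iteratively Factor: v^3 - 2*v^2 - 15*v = (v - 5)*(v^2 + 3*v) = (v - 5)*(v + 3)*(v)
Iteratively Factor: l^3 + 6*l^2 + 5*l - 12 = (l - 1)*(l^2 + 7*l + 12) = (l - 1)*(l + 3)*(l + 4)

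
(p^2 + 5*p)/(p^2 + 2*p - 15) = p/(p - 3)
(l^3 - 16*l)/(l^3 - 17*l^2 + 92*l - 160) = l*(l + 4)/(l^2 - 13*l + 40)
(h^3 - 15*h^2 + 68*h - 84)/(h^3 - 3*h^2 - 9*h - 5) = (-h^3 + 15*h^2 - 68*h + 84)/(-h^3 + 3*h^2 + 9*h + 5)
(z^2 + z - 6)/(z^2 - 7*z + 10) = (z + 3)/(z - 5)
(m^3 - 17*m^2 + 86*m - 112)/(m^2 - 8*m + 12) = (m^2 - 15*m + 56)/(m - 6)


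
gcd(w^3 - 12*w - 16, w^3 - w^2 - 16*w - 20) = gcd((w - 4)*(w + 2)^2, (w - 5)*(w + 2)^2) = w^2 + 4*w + 4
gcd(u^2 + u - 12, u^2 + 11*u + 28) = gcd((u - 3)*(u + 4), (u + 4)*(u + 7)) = u + 4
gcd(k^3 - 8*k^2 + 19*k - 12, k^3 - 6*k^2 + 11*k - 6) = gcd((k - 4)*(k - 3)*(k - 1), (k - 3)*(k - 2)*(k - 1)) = k^2 - 4*k + 3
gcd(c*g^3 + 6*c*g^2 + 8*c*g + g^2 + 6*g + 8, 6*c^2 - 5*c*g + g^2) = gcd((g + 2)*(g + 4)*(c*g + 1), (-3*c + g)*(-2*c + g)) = 1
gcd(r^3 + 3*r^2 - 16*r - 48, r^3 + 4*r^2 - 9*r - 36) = r^2 + 7*r + 12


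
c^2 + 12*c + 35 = (c + 5)*(c + 7)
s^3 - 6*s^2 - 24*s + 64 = (s - 8)*(s - 2)*(s + 4)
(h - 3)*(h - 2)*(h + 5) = h^3 - 19*h + 30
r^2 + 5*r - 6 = (r - 1)*(r + 6)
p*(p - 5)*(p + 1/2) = p^3 - 9*p^2/2 - 5*p/2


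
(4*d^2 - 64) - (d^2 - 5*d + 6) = 3*d^2 + 5*d - 70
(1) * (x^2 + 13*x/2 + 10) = x^2 + 13*x/2 + 10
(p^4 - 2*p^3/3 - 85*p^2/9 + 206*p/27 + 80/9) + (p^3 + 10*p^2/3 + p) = p^4 + p^3/3 - 55*p^2/9 + 233*p/27 + 80/9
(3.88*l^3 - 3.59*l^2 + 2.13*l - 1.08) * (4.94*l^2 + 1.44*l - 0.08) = 19.1672*l^5 - 12.1474*l^4 + 5.0422*l^3 - 1.9808*l^2 - 1.7256*l + 0.0864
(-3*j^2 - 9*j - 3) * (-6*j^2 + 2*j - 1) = 18*j^4 + 48*j^3 + 3*j^2 + 3*j + 3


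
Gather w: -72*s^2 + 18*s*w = -72*s^2 + 18*s*w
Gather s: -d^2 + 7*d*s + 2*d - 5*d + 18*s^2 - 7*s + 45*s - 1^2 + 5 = -d^2 - 3*d + 18*s^2 + s*(7*d + 38) + 4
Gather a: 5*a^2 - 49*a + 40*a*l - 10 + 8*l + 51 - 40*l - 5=5*a^2 + a*(40*l - 49) - 32*l + 36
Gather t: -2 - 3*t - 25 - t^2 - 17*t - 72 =-t^2 - 20*t - 99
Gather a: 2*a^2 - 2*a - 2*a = 2*a^2 - 4*a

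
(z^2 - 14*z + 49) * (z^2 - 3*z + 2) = z^4 - 17*z^3 + 93*z^2 - 175*z + 98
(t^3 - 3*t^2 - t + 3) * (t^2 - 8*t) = t^5 - 11*t^4 + 23*t^3 + 11*t^2 - 24*t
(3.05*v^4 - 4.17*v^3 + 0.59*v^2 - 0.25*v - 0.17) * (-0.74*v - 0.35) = -2.257*v^5 + 2.0183*v^4 + 1.0229*v^3 - 0.0215*v^2 + 0.2133*v + 0.0595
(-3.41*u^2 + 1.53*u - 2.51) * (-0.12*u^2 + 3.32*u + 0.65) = 0.4092*u^4 - 11.5048*u^3 + 3.1643*u^2 - 7.3387*u - 1.6315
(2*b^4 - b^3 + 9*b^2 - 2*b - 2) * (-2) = -4*b^4 + 2*b^3 - 18*b^2 + 4*b + 4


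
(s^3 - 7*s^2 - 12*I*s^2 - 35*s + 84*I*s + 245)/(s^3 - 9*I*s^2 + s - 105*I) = (s - 7)/(s + 3*I)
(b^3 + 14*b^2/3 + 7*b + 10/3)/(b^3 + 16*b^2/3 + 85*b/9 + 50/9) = 3*(b + 1)/(3*b + 5)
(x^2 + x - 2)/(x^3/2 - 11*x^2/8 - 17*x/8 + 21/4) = 8*(x - 1)/(4*x^2 - 19*x + 21)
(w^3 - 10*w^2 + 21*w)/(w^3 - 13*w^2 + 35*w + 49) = w*(w - 3)/(w^2 - 6*w - 7)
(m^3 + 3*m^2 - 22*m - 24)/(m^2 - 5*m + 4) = (m^2 + 7*m + 6)/(m - 1)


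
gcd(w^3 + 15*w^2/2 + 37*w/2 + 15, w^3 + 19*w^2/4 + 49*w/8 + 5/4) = w^2 + 9*w/2 + 5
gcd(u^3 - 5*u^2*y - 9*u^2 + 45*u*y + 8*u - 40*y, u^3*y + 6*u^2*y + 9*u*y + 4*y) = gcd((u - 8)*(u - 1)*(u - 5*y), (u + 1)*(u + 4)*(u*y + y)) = 1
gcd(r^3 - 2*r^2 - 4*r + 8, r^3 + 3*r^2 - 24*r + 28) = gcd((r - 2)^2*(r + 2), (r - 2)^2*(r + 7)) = r^2 - 4*r + 4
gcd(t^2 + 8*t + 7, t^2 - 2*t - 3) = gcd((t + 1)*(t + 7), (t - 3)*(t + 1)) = t + 1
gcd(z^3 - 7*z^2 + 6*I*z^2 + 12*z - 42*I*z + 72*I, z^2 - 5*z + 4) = z - 4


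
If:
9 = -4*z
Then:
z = -9/4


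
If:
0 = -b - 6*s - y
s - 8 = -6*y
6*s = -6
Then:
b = 9/2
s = -1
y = 3/2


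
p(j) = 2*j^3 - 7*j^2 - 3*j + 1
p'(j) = 6*j^2 - 14*j - 3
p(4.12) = 9.69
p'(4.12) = 41.17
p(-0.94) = -4.03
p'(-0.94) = 15.46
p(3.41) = -11.32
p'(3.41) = 19.03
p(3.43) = -10.94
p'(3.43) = 19.57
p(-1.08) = -6.44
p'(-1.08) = 19.12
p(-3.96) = -221.09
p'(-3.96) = 146.53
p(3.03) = -16.72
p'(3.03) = 9.67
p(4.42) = 23.69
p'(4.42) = 52.34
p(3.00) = -17.00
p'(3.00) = 9.00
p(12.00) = 2413.00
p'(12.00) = 693.00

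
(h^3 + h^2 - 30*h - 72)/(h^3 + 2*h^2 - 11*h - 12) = (h^2 - 3*h - 18)/(h^2 - 2*h - 3)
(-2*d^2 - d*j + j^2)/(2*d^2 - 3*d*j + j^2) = (-d - j)/(d - j)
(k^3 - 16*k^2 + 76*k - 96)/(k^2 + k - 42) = (k^2 - 10*k + 16)/(k + 7)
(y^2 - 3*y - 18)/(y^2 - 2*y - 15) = (y - 6)/(y - 5)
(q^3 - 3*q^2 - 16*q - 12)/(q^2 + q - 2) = (q^2 - 5*q - 6)/(q - 1)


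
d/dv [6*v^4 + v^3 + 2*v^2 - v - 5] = 24*v^3 + 3*v^2 + 4*v - 1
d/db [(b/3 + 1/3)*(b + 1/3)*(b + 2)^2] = 4*b^3/3 + 16*b^2/3 + 58*b/9 + 20/9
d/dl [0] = 0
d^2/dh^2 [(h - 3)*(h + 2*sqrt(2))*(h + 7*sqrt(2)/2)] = 6*h - 6 + 11*sqrt(2)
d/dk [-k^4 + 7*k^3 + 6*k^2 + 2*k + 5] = -4*k^3 + 21*k^2 + 12*k + 2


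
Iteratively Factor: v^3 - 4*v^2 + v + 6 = (v + 1)*(v^2 - 5*v + 6) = (v - 3)*(v + 1)*(v - 2)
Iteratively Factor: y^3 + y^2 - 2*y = (y)*(y^2 + y - 2) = y*(y - 1)*(y + 2)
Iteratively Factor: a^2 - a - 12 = (a + 3)*(a - 4)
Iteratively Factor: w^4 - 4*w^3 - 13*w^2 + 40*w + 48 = (w + 1)*(w^3 - 5*w^2 - 8*w + 48) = (w - 4)*(w + 1)*(w^2 - w - 12) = (w - 4)*(w + 1)*(w + 3)*(w - 4)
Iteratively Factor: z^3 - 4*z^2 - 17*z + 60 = (z - 3)*(z^2 - z - 20) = (z - 3)*(z + 4)*(z - 5)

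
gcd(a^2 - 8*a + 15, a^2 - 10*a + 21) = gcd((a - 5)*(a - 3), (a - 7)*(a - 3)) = a - 3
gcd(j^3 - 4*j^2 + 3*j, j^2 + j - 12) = j - 3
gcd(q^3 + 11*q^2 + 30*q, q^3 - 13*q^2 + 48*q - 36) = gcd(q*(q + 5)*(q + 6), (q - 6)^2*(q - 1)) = 1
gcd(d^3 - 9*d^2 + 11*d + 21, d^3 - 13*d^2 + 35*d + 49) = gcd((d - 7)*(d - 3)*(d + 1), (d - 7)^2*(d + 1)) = d^2 - 6*d - 7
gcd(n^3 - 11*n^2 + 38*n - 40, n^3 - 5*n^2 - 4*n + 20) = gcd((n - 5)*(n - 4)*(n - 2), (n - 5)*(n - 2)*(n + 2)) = n^2 - 7*n + 10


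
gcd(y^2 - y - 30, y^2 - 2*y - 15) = 1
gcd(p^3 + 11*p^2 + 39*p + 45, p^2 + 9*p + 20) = p + 5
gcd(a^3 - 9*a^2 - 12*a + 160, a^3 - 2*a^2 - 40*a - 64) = a^2 - 4*a - 32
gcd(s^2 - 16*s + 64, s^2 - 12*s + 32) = s - 8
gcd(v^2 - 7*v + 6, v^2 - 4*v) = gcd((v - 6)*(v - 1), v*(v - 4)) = 1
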